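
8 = 8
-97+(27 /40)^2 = -96.54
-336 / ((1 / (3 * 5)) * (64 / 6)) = -945 / 2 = -472.50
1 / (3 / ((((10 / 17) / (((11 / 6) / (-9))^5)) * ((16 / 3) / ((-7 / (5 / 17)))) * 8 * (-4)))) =-1306069401600 / 325806173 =-4008.73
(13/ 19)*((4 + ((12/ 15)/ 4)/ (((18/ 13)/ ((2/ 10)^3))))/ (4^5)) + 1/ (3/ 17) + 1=1459785169/ 218880000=6.67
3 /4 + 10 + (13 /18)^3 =64891 /5832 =11.13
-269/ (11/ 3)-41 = -1258/ 11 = -114.36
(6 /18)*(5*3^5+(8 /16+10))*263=214871 /2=107435.50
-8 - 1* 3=-11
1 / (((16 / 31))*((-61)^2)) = 31 / 59536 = 0.00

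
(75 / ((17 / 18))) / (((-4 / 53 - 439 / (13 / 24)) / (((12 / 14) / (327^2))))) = -31005 / 39478626397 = -0.00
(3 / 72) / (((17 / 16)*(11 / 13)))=0.05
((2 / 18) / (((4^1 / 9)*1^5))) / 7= 1 / 28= 0.04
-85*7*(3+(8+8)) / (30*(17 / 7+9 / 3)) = -833 / 12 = -69.42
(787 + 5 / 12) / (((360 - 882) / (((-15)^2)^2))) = -17716875 / 232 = -76365.84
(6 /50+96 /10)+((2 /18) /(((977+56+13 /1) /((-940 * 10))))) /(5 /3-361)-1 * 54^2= -61445312237 /21142275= -2906.28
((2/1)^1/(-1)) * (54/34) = -54/17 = -3.18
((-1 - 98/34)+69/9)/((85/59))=11387/4335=2.63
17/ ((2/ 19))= 323/ 2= 161.50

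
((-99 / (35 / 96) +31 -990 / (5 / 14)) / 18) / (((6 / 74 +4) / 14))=-3901243 / 6795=-574.13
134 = 134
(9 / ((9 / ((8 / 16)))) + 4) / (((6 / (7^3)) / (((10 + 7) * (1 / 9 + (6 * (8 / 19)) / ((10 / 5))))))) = 1370285 / 228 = 6010.02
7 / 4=1.75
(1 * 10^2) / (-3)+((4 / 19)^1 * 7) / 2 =-1858 / 57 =-32.60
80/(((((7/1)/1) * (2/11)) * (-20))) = -22/7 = -3.14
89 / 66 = 1.35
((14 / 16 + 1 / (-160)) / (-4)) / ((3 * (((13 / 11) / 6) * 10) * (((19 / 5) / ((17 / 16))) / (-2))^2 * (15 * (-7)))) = 441881 / 4036730880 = 0.00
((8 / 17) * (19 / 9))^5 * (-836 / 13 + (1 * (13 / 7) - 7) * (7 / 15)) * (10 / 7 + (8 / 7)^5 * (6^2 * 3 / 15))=-457245735678452432896 / 457963341106164075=-998.43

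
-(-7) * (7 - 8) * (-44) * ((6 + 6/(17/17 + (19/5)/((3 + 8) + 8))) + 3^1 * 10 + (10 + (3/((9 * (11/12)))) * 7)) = 16492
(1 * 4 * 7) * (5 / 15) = 28 / 3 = 9.33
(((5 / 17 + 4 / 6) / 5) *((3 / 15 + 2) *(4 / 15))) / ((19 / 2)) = 0.01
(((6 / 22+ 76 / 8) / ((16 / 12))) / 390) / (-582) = -43 / 1331616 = -0.00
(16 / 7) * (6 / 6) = 16 / 7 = 2.29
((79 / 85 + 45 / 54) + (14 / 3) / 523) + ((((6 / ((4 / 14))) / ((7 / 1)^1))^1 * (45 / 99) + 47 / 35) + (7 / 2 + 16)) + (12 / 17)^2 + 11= 2064430127 / 58191595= 35.48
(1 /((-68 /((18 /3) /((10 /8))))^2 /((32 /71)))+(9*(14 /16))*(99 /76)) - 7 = 1016903891 /311888800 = 3.26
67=67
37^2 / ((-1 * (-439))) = 1369 / 439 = 3.12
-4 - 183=-187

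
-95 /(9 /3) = -95 /3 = -31.67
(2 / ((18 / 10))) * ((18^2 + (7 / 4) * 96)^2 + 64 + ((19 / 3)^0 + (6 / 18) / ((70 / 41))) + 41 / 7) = 50848361 / 189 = 269038.95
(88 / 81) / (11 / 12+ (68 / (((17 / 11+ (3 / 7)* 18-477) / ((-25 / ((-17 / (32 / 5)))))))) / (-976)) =4393952 / 3713067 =1.18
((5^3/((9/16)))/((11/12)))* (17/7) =136000/231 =588.74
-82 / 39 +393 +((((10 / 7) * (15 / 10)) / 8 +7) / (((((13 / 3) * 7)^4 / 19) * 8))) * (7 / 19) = 5146709171861 / 13166392512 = 390.90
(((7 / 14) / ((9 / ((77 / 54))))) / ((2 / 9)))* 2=77 / 108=0.71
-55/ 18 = -3.06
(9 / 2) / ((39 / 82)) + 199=2710 / 13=208.46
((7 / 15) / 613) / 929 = 7 / 8542155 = 0.00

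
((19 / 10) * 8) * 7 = 532 / 5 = 106.40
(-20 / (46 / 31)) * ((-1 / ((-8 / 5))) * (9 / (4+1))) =-1395 / 92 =-15.16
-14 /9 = -1.56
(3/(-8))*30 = -45/4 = -11.25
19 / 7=2.71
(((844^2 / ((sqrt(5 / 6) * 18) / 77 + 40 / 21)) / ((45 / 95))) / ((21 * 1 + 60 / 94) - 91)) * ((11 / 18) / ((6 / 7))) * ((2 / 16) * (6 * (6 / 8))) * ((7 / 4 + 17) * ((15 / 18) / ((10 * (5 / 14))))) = -2592928283407 / 128204064 + 235720753037 * sqrt(30) / 569795840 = -17959.12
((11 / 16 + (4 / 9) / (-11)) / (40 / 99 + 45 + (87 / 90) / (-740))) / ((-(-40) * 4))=189625 / 2128770752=0.00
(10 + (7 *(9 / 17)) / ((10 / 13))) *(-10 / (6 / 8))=-10076 / 51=-197.57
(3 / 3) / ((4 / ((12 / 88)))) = 0.03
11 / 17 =0.65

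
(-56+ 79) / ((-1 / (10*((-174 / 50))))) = 4002 / 5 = 800.40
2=2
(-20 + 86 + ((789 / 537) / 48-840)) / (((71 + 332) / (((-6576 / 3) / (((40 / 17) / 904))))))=350022515053 / 216411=1617397.06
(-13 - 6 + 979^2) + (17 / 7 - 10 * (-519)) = 963614.43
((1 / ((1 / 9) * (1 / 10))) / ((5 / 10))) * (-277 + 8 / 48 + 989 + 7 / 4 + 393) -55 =199190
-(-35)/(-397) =-0.09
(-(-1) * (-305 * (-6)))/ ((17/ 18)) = 32940/ 17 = 1937.65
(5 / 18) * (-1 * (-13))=65 / 18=3.61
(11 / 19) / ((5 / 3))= 33 / 95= 0.35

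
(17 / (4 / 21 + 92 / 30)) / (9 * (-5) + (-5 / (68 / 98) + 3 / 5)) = -50575 / 500061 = -0.10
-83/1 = -83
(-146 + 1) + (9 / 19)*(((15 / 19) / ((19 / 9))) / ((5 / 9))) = -992368 / 6859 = -144.68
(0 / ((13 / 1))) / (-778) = 0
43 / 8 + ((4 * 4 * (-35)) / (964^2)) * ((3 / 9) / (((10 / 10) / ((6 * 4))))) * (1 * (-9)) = 2517643 / 464648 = 5.42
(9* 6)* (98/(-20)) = -1323/5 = -264.60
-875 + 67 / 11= -9558 / 11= -868.91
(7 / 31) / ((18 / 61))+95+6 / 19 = 1018651 / 10602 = 96.08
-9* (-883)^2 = -7017201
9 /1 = 9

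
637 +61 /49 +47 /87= 2723141 /4263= 638.79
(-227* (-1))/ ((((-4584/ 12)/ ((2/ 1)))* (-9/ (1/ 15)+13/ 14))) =0.01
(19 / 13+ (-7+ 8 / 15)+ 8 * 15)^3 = 11275589441024 / 7414875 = 1520671.55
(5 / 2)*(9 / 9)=5 / 2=2.50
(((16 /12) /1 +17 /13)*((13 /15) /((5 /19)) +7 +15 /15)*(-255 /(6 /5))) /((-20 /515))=152758991 /936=163204.05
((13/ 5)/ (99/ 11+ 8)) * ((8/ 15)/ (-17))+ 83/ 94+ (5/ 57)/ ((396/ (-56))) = 3318036869/ 3832443450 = 0.87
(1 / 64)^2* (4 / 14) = 1 / 14336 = 0.00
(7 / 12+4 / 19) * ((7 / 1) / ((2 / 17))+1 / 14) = 47.29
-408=-408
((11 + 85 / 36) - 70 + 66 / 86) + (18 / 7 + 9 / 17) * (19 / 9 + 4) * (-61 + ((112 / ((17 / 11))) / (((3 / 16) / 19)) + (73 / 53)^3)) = 64337714882430461 / 466223808708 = 137997.49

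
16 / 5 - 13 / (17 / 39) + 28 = 117 / 85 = 1.38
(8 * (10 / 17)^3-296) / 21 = -14.02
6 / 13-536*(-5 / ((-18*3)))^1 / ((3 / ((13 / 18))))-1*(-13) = 14345 / 9477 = 1.51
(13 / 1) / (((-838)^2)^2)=13 / 493146635536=0.00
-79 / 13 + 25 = 18.92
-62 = -62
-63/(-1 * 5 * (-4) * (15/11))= -231/100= -2.31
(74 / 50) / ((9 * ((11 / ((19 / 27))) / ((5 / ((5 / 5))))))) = 703 / 13365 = 0.05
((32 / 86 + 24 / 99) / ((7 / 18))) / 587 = 5232 / 1943557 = 0.00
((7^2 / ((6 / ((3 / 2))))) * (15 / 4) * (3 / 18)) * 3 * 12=275.62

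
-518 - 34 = -552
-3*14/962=-0.04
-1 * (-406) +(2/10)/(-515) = 1045449/2575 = 406.00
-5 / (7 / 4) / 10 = -2 / 7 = -0.29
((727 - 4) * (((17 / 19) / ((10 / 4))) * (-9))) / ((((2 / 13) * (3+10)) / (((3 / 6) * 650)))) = -7190235 / 19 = -378433.42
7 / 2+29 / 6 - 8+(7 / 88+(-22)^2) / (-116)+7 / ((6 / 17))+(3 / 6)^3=493615 / 30624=16.12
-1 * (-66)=66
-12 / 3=-4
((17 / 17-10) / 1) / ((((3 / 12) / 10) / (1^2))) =-360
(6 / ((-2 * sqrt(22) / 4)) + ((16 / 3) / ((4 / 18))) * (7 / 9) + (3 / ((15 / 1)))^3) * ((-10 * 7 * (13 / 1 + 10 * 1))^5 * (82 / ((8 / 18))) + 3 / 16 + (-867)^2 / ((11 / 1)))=-819976281240664932039943 / 22000 + 1053803588628585518829 * sqrt(22) / 968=-32165474601990964126.84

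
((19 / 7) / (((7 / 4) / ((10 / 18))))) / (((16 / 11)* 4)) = 1045 / 7056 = 0.15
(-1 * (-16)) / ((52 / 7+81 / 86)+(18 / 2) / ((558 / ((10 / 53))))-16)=-15825376 / 7543289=-2.10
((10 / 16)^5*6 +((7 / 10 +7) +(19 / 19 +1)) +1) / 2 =923419 / 163840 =5.64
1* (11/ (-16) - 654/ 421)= -15095/ 6736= -2.24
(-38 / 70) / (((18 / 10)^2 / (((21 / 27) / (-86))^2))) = -665 / 48525156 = -0.00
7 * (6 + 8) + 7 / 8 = 791 / 8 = 98.88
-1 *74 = -74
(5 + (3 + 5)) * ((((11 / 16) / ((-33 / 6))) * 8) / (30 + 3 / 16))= -208 / 483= -0.43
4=4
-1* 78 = -78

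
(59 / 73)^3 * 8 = 1643032 / 389017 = 4.22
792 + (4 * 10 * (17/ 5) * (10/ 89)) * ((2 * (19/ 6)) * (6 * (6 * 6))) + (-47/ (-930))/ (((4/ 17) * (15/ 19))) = 107749365509/ 4966200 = 21696.54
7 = 7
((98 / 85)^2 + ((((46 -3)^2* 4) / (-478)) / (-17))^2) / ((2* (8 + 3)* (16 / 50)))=111308773 / 363175318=0.31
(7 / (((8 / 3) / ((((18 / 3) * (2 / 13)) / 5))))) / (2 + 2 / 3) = 189 / 1040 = 0.18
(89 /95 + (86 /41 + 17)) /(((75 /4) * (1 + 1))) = 156068 /292125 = 0.53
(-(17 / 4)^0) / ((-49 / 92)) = 92 / 49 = 1.88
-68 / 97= -0.70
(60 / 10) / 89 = 6 / 89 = 0.07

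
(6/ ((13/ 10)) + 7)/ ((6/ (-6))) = -151/ 13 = -11.62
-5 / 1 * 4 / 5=-4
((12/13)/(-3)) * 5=-20/13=-1.54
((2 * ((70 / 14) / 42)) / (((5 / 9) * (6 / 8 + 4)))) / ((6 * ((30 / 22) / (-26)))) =-572 / 1995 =-0.29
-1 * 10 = -10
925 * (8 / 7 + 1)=13875 / 7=1982.14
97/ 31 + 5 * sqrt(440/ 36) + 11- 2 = 376/ 31 + 5 * sqrt(110)/ 3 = 29.61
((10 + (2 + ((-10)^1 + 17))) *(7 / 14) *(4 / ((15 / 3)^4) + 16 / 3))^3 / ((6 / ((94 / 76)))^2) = 658160577925717 / 118652343750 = 5546.97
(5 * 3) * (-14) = -210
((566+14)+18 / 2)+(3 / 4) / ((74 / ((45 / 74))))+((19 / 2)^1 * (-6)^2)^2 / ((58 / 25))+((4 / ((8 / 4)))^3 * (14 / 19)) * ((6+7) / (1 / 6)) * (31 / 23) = 14330341297399 / 277589392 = 51624.24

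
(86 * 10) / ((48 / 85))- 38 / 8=1518.17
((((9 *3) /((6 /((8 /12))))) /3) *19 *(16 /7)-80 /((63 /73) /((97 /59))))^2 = 164070363136 /13816089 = 11875.31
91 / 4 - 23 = -1 / 4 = -0.25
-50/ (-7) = 50/ 7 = 7.14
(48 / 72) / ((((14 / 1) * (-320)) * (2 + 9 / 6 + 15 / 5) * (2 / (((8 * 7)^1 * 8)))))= -1 / 195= -0.01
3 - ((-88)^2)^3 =-464404086781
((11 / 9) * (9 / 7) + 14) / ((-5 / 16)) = -1744 / 35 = -49.83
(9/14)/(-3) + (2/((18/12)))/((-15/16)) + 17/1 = 9679/630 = 15.36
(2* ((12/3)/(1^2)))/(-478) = -4/239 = -0.02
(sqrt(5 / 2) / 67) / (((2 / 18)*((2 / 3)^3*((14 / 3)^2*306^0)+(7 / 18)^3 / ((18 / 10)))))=236196*sqrt(10) / 22807001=0.03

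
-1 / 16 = -0.06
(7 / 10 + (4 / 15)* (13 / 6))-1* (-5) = 113 / 18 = 6.28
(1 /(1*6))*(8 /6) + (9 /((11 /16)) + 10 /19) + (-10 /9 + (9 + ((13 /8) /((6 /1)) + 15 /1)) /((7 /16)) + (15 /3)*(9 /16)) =14961299 /210672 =71.02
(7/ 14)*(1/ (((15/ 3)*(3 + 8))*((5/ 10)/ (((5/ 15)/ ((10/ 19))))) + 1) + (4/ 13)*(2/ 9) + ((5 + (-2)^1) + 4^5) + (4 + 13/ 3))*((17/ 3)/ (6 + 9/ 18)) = 1738183207/ 3851172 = 451.34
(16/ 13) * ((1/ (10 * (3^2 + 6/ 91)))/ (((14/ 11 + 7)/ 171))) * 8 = 3648/ 1625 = 2.24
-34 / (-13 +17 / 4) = 136 / 35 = 3.89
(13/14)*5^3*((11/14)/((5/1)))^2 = 7865/2744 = 2.87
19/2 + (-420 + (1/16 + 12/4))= -6519/16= -407.44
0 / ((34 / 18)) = 0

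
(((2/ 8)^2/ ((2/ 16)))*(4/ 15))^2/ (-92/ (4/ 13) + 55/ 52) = -208/ 3485925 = -0.00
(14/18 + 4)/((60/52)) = 559/135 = 4.14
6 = 6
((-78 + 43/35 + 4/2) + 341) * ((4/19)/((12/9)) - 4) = -680214/665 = -1022.88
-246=-246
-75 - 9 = -84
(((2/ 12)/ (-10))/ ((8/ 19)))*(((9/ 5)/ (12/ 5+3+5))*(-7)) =399/ 8320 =0.05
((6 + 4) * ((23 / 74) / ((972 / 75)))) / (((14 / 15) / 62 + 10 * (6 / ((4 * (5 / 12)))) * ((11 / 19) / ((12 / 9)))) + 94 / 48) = 16933750 / 1243074681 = 0.01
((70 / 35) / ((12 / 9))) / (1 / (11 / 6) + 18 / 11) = 11 / 16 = 0.69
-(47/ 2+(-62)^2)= -7735/ 2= -3867.50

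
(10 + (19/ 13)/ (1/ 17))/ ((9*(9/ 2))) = 302/ 351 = 0.86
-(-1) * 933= 933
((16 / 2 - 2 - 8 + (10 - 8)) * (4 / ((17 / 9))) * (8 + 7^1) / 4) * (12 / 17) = 0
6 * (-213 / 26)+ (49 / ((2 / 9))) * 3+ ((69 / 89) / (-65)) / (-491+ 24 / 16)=6936063531 / 11327030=612.35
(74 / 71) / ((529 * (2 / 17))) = 629 / 37559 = 0.02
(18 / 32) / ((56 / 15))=135 / 896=0.15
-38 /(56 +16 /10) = -95 /144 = -0.66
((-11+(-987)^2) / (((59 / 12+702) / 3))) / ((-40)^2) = 4383711 / 1696600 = 2.58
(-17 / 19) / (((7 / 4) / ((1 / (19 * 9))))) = -0.00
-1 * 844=-844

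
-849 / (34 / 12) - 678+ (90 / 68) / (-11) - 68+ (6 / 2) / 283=-110684989 / 105842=-1045.76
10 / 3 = 3.33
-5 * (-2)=10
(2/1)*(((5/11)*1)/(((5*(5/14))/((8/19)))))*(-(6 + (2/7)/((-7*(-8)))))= -856/665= -1.29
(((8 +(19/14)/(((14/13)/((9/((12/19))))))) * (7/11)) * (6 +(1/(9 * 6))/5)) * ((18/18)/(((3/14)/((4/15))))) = 32988971/267300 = 123.42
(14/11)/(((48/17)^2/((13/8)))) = 26299/101376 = 0.26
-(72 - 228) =156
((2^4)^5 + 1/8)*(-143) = -1199571087/8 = -149946385.88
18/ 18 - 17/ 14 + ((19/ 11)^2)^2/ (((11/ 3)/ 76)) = 415501479/ 2254714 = 184.28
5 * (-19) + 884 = 789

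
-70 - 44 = -114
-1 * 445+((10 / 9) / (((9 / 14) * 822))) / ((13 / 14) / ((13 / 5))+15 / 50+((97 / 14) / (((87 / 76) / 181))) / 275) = -3838041631715 / 8624821437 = -445.00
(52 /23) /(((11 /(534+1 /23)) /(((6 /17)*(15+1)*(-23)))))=-61316736 /4301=-14256.39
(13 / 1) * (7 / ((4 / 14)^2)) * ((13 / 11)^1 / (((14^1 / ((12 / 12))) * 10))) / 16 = 0.59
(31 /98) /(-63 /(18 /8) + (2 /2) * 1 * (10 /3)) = -93 /7252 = -0.01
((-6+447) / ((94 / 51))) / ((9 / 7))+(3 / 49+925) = 5117989 / 4606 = 1111.16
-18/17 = -1.06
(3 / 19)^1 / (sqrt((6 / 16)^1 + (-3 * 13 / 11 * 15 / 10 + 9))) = 2 * sqrt(7854) / 2261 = 0.08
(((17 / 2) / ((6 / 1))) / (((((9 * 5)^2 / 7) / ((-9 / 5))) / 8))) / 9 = -238 / 30375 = -0.01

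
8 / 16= 1 / 2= 0.50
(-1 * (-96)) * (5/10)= 48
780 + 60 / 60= 781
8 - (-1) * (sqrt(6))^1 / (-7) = 8 - sqrt(6) / 7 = 7.65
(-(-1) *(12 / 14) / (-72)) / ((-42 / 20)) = 5 / 882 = 0.01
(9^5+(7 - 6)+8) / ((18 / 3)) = 9843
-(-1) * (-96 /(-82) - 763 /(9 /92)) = -2877604 /369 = -7798.38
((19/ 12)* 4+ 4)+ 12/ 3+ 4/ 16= 175/ 12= 14.58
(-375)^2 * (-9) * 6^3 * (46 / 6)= -2095875000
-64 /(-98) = 0.65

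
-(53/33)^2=-2809/1089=-2.58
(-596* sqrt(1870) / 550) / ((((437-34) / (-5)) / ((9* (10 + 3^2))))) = 50958* sqrt(1870) / 22165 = 99.42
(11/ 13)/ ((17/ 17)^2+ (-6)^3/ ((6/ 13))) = -11/ 6071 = -0.00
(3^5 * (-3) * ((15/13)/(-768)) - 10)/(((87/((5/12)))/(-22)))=1629925/1737216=0.94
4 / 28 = 1 / 7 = 0.14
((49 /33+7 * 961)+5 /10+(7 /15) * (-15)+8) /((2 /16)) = 1776716 /33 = 53839.88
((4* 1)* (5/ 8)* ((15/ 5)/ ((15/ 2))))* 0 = 0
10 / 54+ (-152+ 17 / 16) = -65125 / 432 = -150.75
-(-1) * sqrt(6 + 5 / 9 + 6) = sqrt(113) / 3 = 3.54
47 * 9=423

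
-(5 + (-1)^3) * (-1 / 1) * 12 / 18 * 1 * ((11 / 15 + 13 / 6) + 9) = 476 / 15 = 31.73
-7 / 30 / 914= -7 / 27420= -0.00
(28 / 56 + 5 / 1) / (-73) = -11 / 146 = -0.08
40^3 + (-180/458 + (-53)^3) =-19436923/229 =-84877.39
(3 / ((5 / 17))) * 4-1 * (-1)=209 / 5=41.80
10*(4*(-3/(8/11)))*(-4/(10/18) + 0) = 1188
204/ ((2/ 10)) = 1020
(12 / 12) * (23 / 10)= 23 / 10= 2.30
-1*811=-811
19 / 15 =1.27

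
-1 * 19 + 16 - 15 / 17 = -66 / 17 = -3.88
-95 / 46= -2.07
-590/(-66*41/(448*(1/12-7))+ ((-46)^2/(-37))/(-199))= -4038340432/7944317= -508.33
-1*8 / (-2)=4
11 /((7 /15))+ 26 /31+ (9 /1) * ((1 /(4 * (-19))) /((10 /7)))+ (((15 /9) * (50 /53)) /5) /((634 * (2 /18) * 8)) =33703990687 /1385410460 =24.33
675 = 675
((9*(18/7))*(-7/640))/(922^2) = -81/272026880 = -0.00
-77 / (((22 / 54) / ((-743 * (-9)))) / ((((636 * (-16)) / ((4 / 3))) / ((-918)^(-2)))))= 8128620561829824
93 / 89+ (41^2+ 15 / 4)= 600143 / 356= 1685.79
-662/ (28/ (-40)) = 6620/ 7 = 945.71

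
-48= -48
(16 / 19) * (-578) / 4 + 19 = -1951 / 19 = -102.68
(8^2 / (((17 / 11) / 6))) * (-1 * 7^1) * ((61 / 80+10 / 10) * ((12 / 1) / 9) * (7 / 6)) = -405328 / 85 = -4768.56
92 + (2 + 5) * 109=855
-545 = -545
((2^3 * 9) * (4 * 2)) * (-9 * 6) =-31104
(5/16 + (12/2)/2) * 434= 1437.62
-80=-80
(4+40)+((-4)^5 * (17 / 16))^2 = 1183788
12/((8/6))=9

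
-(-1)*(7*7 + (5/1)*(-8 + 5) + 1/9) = 307/9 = 34.11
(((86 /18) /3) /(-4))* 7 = -301 /108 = -2.79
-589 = -589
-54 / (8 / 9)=-243 / 4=-60.75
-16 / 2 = -8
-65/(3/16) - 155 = -1505/3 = -501.67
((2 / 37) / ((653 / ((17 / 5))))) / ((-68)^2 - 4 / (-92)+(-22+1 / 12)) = 9384 / 153444940535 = 0.00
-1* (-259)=259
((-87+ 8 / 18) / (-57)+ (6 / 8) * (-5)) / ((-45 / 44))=2651 / 1215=2.18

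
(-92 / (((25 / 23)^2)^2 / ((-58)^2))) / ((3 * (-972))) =21651857852 / 284765625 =76.03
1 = 1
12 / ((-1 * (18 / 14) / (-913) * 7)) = 3652 / 3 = 1217.33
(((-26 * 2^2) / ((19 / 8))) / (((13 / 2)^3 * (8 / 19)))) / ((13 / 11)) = -704 / 2197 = -0.32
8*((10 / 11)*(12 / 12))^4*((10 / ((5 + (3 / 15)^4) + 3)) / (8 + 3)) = 500000000 / 805416051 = 0.62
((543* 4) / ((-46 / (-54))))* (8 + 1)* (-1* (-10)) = 5277960 / 23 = 229476.52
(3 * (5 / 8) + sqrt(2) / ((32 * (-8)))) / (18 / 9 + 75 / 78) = 195 / 308 - 13 * sqrt(2) / 9856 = 0.63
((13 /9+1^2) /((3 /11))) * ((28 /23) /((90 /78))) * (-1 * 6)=-176176 /3105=-56.74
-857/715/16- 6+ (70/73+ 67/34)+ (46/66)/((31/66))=-731261527/440108240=-1.66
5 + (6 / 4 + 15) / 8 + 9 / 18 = 7.56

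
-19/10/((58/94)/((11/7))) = -9823/2030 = -4.84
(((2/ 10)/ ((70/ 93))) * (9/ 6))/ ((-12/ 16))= -93/ 175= -0.53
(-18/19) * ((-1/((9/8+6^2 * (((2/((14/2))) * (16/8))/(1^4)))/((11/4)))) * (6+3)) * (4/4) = 308/285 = 1.08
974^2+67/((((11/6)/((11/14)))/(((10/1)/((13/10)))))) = 86349616/91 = 948896.88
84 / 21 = 4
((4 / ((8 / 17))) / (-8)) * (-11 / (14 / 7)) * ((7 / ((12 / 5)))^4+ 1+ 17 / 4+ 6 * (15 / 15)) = 324240235 / 663552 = 488.64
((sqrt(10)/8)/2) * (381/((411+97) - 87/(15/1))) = 635 * sqrt(10)/13392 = 0.15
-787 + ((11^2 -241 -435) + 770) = -572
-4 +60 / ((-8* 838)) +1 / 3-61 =-325189 / 5028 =-64.68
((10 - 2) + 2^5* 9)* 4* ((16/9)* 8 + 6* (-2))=23680/9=2631.11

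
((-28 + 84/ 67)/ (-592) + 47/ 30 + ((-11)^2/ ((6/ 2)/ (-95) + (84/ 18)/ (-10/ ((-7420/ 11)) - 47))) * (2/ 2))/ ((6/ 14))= -624788246004853/ 290182889970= -2153.08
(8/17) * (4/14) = 16/119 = 0.13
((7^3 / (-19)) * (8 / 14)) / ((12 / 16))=-13.75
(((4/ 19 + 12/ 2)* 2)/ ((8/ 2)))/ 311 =59/ 5909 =0.01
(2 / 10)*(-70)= -14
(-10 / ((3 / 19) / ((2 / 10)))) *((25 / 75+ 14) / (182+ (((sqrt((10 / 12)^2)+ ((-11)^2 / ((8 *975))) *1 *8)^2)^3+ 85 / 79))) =-788577356132718750000000 / 798526855857954575883751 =-0.99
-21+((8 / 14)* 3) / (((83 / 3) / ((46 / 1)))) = -10545 / 581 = -18.15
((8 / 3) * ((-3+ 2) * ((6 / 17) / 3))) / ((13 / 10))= -160 / 663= -0.24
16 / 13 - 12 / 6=-10 / 13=-0.77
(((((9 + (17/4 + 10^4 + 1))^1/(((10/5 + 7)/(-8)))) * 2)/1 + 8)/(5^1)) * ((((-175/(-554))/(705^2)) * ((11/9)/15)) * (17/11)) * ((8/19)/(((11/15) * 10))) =-0.00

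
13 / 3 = 4.33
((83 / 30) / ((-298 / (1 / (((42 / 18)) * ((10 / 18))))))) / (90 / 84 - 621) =249 / 21552850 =0.00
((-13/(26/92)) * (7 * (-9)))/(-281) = -2898/281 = -10.31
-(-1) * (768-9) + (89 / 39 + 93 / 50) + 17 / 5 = 1494757 / 1950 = 766.54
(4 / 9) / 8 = 1 / 18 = 0.06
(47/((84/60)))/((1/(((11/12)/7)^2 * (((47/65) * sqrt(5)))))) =267289 * sqrt(5)/642096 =0.93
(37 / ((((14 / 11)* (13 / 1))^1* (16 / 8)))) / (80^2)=407 / 2329600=0.00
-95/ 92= -1.03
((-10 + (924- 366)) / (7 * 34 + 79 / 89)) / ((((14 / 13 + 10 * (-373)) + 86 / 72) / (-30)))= 228252960 / 12363817199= 0.02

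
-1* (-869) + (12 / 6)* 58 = 985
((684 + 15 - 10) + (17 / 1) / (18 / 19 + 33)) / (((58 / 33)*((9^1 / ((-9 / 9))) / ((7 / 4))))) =-76.28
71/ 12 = 5.92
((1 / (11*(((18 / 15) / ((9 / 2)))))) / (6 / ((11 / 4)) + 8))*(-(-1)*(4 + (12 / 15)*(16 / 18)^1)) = 53 / 336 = 0.16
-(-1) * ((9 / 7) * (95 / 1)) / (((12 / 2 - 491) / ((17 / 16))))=-2907 / 10864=-0.27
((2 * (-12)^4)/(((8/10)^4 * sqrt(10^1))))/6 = 3375 * sqrt(10)/2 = 5336.34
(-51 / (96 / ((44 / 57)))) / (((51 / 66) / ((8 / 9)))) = -242 / 513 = -0.47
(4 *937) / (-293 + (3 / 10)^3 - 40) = -3748000 / 332973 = -11.26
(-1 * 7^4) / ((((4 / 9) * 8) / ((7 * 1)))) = -151263 / 32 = -4726.97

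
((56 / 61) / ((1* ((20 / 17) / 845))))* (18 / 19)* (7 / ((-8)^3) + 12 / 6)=184075983 / 148352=1240.81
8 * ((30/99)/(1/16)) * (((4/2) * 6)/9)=5120/99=51.72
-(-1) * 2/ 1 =2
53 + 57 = 110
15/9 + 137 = 416/3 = 138.67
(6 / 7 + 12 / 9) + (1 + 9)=256 / 21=12.19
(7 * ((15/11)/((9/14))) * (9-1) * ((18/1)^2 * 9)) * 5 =19051200/11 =1731927.27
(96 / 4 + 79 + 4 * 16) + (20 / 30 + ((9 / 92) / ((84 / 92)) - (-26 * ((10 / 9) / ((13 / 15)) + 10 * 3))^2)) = -166658521 / 252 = -661343.34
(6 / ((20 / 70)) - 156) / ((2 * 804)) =-45 / 536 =-0.08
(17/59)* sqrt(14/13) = 17* sqrt(182)/767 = 0.30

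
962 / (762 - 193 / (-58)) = 55796 / 44389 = 1.26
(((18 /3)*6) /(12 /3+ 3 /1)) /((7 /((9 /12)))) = 27 /49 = 0.55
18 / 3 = 6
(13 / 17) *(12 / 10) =78 / 85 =0.92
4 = 4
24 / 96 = 1 / 4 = 0.25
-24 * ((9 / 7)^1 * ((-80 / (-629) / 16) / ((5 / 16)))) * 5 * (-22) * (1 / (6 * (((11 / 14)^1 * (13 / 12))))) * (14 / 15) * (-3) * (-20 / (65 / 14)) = 21676032 / 106301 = 203.91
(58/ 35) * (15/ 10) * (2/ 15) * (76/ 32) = 551/ 700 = 0.79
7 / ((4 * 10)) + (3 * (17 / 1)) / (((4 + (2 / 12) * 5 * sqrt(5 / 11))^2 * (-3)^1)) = -0.64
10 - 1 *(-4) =14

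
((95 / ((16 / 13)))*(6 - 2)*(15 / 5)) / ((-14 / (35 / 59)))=-18525 / 472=-39.25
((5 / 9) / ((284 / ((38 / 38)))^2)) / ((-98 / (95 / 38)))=-25 / 142277184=-0.00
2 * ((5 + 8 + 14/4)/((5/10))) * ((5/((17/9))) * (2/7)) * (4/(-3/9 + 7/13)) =115830/119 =973.36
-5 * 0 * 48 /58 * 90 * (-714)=0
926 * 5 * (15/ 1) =69450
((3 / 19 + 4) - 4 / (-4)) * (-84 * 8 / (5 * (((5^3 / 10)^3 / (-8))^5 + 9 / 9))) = 3367254360064 / 4213125932779450167195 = 0.00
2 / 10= 1 / 5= 0.20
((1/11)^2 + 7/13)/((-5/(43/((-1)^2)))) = -7396/1573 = -4.70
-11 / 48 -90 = -4331 / 48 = -90.23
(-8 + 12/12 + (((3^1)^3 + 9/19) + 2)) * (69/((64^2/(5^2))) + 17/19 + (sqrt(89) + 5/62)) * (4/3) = 479546193/11459584 + 1708 * sqrt(89)/57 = 324.54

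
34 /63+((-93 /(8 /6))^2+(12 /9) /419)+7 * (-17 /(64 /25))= 8141461553 /1689408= 4819.12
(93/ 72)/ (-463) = -31/ 11112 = -0.00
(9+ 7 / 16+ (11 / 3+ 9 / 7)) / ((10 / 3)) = 967 / 224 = 4.32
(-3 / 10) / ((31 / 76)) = -114 / 155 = -0.74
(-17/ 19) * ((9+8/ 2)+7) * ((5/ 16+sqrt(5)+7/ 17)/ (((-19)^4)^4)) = -340 * sqrt(5)/ 5480386857784802185939 - 985/ 21921547431139208743756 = -0.00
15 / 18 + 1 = 11 / 6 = 1.83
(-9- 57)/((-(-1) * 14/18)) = -594/7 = -84.86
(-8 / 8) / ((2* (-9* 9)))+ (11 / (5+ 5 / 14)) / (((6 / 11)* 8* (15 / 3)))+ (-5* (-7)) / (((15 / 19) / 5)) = 17963123 / 81000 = 221.77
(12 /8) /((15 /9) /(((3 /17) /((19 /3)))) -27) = 81 /1772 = 0.05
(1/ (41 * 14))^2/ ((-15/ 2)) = -0.00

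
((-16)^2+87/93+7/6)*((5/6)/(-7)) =-30.73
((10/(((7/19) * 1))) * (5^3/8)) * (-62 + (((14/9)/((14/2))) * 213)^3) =2427261875/54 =44949293.98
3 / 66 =1 / 22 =0.05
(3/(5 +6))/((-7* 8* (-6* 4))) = 1/4928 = 0.00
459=459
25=25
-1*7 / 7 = -1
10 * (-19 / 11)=-17.27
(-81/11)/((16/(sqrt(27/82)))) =-243 * sqrt(246)/14432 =-0.26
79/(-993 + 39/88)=-6952/87345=-0.08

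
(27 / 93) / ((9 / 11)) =11 / 31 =0.35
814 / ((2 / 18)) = 7326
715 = 715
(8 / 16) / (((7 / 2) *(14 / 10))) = 5 / 49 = 0.10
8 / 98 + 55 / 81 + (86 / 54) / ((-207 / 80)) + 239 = 65492530 / 273861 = 239.15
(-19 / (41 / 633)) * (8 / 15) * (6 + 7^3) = -11193128 / 205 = -54600.62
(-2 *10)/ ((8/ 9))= -45/ 2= -22.50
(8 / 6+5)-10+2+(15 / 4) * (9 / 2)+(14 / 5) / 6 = 627 / 40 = 15.68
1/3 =0.33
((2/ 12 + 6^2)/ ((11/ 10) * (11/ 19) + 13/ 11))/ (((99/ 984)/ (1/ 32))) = 120745/ 19548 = 6.18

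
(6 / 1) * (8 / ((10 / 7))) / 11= 168 / 55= 3.05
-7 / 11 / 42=-1 / 66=-0.02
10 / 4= 5 / 2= 2.50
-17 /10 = -1.70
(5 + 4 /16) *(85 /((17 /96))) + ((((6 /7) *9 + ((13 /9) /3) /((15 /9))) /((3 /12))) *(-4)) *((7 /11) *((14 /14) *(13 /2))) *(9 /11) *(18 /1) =-5280.52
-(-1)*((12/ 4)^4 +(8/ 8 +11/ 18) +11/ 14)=5254/ 63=83.40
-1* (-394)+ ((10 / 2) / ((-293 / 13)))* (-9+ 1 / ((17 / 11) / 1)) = 1971744 / 4981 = 395.85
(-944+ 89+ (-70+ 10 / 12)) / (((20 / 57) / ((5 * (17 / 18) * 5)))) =-8955175 / 144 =-62188.72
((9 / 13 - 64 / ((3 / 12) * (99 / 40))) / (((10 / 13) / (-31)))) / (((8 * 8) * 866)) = 4099099 / 54869760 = 0.07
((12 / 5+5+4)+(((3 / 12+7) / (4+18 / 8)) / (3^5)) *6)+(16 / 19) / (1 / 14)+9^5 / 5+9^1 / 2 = 910897019 / 76950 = 11837.52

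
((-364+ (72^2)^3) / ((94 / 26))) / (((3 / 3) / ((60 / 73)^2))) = 6519898435752000 / 250463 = 26031383620.54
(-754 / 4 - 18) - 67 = -273.50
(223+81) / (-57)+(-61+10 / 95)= -3775 / 57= -66.23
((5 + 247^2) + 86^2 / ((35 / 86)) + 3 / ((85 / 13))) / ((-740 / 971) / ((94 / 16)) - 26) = -430051644107 / 141905358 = -3030.55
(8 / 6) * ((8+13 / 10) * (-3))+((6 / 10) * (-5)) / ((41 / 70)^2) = -386166 / 8405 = -45.94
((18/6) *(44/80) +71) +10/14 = 10271/140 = 73.36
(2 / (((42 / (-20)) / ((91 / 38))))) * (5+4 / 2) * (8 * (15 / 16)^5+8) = -822617705 / 3735552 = -220.21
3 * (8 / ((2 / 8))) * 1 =96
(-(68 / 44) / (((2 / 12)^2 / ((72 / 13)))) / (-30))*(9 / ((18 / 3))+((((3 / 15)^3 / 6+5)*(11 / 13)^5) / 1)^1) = 1250691677424 / 33184311875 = 37.69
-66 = -66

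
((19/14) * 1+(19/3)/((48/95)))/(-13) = -14003/13104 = -1.07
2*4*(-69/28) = -138/7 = -19.71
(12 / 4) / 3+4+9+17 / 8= 16.12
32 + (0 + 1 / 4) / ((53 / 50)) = 3417 / 106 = 32.24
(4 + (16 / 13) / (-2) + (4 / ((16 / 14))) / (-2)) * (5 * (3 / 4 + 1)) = 2975 / 208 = 14.30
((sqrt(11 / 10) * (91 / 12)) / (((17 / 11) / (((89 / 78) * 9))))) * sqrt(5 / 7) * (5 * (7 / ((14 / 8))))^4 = 9790000 * sqrt(154) / 17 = 7146512.06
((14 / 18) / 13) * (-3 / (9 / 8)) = -56 / 351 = -0.16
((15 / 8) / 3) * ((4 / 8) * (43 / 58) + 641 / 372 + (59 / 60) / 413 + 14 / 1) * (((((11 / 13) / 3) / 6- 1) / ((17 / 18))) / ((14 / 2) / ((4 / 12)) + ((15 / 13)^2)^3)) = -503215102308061 / 1157999460416064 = -0.43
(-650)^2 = 422500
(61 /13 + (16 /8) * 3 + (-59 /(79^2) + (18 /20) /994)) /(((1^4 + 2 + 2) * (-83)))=-8616046277 /334681738300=-0.03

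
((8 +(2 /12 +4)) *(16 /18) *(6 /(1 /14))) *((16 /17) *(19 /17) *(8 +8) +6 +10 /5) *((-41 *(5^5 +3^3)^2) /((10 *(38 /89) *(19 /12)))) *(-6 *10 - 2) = 43958212953428393984 /521645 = 84268444926009.82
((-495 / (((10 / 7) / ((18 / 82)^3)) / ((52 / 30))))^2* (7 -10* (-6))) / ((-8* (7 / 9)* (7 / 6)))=-176932741943529 / 475010424100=-372.48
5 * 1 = 5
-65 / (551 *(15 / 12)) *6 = -312 / 551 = -0.57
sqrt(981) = 3 * sqrt(109) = 31.32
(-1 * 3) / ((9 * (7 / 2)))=-2 / 21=-0.10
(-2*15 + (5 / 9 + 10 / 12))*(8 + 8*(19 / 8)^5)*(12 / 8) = -26287.16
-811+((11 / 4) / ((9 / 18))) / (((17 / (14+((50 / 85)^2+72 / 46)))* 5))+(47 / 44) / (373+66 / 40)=-37719043228617 / 46568582885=-809.97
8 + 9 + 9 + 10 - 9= 27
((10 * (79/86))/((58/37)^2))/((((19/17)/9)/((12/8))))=248206545/5496776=45.15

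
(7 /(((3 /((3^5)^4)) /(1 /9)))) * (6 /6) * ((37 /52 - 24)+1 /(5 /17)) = -4674486480111 /260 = -17978794154.27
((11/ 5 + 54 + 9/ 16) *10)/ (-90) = -4541/ 720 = -6.31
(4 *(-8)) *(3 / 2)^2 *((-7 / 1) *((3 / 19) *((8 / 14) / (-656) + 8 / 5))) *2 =991332 / 3895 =254.51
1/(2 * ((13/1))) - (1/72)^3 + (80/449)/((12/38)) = 1313018419/2178648576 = 0.60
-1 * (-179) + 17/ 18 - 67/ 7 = 21467/ 126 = 170.37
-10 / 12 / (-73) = 5 / 438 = 0.01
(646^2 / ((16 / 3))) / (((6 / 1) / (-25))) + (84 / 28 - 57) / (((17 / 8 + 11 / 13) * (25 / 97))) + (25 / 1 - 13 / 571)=-326073.67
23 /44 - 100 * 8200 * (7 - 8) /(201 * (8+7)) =7229869 /26532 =272.50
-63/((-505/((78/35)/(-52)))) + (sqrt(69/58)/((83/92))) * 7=-27/5050 + 322 * sqrt(4002)/2407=8.46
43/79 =0.54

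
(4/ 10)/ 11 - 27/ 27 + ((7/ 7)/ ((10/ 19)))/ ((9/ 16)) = 239/ 99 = 2.41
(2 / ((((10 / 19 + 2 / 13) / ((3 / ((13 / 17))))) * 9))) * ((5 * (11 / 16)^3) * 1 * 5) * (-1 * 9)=-10747825 / 114688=-93.71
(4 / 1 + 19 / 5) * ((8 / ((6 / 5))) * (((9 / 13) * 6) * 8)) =1728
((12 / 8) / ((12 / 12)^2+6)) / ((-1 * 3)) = -1 / 14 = -0.07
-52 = -52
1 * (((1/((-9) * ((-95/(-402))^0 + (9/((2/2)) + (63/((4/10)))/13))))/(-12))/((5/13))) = 169/155250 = 0.00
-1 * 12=-12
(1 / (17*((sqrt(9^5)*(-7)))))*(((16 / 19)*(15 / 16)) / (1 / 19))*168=-40 / 459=-0.09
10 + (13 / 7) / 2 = 153 / 14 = 10.93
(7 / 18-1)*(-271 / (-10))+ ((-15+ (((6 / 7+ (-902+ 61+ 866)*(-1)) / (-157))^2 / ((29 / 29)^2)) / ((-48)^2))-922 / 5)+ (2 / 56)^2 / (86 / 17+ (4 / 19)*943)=-10977399624675397 / 50830450021120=-215.96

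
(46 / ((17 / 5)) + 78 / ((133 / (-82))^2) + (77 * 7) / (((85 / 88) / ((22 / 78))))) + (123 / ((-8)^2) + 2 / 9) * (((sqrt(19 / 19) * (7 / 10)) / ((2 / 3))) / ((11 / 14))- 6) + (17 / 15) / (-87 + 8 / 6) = 4043423447116091 / 21218886648960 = 190.56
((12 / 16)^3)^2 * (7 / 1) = 5103 / 4096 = 1.25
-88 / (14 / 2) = -88 / 7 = -12.57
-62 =-62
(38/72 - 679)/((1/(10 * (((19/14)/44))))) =-2320375/11088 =-209.27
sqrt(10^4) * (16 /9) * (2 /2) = 1600 /9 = 177.78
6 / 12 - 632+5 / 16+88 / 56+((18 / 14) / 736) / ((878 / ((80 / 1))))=-712009969 / 1130864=-629.62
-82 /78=-41 /39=-1.05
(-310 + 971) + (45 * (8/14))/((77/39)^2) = 27707263/41503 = 667.60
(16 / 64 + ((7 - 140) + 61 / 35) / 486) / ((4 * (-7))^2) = -683 / 26671680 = -0.00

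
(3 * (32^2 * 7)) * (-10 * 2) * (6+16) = -9461760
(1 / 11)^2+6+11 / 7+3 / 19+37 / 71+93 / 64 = 9.71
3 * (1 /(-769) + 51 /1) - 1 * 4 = 149.00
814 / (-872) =-407 / 436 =-0.93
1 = 1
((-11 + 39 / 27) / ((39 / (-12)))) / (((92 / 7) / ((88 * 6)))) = 105952 / 897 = 118.12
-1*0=0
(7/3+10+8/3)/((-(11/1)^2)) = -15/121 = -0.12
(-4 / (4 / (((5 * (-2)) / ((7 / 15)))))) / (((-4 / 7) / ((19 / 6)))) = -475 / 4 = -118.75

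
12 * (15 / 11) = 180 / 11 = 16.36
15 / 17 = 0.88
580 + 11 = 591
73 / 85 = 0.86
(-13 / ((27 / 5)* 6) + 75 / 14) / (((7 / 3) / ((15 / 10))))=1405 / 441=3.19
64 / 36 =16 / 9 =1.78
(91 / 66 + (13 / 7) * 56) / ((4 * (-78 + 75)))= -6955 / 792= -8.78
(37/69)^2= 1369/4761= 0.29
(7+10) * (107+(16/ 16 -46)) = 1054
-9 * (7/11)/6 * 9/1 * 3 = -567/22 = -25.77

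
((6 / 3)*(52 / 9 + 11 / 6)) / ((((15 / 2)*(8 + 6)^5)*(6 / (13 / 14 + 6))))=13289 / 3049462080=0.00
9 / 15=3 / 5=0.60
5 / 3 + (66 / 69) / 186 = 1192 / 713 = 1.67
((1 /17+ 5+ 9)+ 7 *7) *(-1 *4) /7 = -4288 /119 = -36.03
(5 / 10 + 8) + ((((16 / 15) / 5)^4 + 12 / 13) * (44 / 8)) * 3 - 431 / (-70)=28718191393 / 959765625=29.92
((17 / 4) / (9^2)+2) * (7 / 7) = 665 / 324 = 2.05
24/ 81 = 8/ 27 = 0.30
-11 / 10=-1.10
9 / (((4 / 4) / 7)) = 63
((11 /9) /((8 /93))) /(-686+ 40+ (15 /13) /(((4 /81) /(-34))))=-4433 /449412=-0.01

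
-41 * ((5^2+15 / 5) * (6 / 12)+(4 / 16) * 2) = -1189 / 2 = -594.50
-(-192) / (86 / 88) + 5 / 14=118487 / 602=196.82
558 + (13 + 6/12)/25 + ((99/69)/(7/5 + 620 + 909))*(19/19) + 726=5651851671/4399900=1284.54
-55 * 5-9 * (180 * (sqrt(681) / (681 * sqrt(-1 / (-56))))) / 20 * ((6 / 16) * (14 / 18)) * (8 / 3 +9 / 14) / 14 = -275-417 * sqrt(9534) / 25424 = -276.60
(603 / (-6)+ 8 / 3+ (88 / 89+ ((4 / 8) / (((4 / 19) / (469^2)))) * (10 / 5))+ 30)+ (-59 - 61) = 1044627.91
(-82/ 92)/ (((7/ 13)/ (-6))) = 1599/ 161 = 9.93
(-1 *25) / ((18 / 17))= -425 / 18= -23.61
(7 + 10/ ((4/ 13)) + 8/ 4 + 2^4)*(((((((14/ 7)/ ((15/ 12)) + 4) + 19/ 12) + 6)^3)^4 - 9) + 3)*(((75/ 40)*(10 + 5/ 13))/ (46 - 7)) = 1379893719509506392880786773097191863/ 1744005758976000000000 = 791220850279598.01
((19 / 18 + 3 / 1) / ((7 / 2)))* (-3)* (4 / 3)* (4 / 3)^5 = -299008 / 15309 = -19.53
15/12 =5/4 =1.25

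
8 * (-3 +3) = 0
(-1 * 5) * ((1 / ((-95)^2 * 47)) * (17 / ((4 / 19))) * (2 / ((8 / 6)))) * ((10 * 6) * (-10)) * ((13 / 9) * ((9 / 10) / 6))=663 / 3572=0.19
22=22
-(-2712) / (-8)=-339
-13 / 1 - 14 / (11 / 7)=-241 / 11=-21.91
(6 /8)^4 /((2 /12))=243 /128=1.90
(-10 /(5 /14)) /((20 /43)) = -301 /5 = -60.20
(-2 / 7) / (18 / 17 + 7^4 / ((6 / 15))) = -68 / 1428847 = -0.00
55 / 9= 6.11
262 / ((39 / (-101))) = -26462 / 39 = -678.51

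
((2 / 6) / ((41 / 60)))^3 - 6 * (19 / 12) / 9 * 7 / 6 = -8302493 / 7443468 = -1.12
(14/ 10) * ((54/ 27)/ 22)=7/ 55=0.13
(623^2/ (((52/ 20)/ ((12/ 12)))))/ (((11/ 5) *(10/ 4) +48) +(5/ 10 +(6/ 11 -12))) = 21347095/ 6084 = 3508.73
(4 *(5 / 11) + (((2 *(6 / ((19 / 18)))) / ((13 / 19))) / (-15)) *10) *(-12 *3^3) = 428976 / 143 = 2999.83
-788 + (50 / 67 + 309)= -32043 / 67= -478.25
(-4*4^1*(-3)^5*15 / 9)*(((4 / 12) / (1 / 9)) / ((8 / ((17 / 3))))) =13770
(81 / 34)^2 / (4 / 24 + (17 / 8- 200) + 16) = -39366 / 1260329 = -0.03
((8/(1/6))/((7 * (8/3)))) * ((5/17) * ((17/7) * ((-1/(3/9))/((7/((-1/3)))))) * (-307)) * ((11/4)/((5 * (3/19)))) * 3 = -577467/686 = -841.79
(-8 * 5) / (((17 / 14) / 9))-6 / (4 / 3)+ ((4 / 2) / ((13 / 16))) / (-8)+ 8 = -129629 / 442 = -293.28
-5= -5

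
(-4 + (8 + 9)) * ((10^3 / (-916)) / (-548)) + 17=1068307 / 62746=17.03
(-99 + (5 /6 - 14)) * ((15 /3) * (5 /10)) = -3365 /12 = -280.42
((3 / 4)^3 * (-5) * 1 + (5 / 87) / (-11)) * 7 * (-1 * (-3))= -906605 / 20416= -44.41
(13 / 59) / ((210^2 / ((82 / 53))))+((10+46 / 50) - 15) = -56263379 / 13790070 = -4.08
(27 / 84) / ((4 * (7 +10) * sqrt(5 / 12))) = 9 * sqrt(15) / 4760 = 0.01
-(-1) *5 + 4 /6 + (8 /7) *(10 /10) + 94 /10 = 1702 /105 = 16.21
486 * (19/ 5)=9234/ 5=1846.80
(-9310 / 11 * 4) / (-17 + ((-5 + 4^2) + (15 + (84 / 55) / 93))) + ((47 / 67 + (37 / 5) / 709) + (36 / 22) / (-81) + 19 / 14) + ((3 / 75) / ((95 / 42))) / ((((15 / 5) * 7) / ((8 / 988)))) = -221722560122865117989 / 593749781157282750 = -373.43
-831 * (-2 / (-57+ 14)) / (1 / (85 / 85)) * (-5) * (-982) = -8160420 / 43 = -189777.21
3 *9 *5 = 135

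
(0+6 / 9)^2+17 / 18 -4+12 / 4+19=19.39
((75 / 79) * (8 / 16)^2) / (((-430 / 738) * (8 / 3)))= -16605 / 108704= -0.15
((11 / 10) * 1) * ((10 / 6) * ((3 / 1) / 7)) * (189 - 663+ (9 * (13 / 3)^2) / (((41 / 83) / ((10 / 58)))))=-775423 / 2378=-326.08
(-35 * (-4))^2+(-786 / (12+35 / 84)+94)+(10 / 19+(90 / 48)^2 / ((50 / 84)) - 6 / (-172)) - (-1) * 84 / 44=19639.07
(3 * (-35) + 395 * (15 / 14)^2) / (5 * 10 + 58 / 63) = 614655 / 89824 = 6.84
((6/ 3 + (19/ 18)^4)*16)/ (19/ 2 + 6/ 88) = 14972012/ 2762181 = 5.42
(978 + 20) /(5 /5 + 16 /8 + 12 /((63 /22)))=20958 /151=138.79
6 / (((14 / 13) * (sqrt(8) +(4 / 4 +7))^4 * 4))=4407 / 4302592- 351 * sqrt(2) / 537824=0.00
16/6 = 8/3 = 2.67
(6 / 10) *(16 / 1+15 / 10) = 21 / 2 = 10.50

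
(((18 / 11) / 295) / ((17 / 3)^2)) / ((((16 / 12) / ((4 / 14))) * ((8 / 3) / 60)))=0.00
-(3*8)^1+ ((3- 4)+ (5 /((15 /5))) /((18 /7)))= -1315 /54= -24.35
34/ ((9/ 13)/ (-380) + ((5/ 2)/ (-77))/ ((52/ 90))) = -3233230/ 5517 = -586.05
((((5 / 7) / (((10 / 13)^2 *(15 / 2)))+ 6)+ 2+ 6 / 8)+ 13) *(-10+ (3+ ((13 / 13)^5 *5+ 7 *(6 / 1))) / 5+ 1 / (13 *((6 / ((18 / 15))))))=46013 / 136500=0.34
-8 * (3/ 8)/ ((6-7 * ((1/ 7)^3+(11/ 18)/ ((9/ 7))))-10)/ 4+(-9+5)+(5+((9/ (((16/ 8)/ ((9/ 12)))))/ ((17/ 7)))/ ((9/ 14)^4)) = 4452142067/ 481881150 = 9.24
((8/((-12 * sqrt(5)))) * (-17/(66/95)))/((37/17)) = 5491 * sqrt(5)/3663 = 3.35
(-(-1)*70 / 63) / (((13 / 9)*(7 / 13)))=10 / 7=1.43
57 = 57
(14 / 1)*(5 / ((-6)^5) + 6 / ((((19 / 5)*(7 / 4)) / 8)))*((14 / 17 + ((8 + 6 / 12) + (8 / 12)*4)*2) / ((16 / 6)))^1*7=61707326765 / 10046592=6142.12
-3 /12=-1 /4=-0.25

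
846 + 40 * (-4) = 686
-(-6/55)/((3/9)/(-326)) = -5868/55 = -106.69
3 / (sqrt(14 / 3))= 3 *sqrt(42) / 14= 1.39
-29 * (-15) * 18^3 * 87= 220712040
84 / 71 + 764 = 54328 / 71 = 765.18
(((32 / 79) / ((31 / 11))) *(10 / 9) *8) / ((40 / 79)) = 2.52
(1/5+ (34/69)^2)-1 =-13264/23805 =-0.56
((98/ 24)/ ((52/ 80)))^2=60025/ 1521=39.46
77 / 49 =11 / 7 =1.57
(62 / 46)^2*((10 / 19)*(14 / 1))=134540 / 10051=13.39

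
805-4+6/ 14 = 5610/ 7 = 801.43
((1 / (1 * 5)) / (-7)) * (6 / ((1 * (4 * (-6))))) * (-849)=-849 / 140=-6.06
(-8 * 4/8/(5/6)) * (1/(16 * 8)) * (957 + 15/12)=-11499/320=-35.93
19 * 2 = 38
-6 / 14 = -3 / 7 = -0.43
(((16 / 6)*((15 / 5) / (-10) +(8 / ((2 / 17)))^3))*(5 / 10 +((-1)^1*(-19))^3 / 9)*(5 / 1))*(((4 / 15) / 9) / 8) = 43162039459 / 3645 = 11841437.44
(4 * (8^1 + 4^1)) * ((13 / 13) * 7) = 336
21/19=1.11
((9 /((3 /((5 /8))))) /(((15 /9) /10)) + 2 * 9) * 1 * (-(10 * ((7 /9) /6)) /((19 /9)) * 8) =-2730 /19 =-143.68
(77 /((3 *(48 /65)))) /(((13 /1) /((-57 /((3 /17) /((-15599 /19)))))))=708996.22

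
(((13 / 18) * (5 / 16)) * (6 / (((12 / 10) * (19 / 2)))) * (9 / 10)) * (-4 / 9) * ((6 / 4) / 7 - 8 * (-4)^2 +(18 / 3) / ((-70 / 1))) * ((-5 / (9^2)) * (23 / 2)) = -13381745 / 3102624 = -4.31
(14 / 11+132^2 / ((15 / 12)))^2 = 587868759076 / 3025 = 194336779.86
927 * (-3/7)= -2781/7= -397.29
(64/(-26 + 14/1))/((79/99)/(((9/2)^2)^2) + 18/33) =-1732104/177779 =-9.74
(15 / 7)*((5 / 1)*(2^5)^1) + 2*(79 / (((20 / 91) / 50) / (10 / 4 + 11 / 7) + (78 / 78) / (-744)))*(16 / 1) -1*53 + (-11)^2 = -5419697924 / 567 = -9558550.13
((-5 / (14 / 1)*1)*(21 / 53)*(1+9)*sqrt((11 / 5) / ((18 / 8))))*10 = -100*sqrt(55) / 53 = -13.99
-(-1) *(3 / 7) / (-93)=-0.00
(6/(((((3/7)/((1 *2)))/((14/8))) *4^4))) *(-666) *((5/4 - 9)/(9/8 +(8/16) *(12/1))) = 168609/1216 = 138.66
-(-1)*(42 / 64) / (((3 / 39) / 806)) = 110019 / 16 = 6876.19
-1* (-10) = 10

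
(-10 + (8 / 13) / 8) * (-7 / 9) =301 / 39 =7.72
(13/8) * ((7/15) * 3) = 91/40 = 2.28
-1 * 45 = -45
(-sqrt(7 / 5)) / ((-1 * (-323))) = -sqrt(35) / 1615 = -0.00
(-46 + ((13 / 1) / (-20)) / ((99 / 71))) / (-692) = 92003 / 1370160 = 0.07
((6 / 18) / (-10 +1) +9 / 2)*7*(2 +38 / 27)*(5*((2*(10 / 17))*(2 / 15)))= 3104080 / 37179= 83.49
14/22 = 7/11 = 0.64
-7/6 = -1.17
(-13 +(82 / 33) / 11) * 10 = -46370 / 363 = -127.74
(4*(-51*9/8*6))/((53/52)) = -71604/53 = -1351.02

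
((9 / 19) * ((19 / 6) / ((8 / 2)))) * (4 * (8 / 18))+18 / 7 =68 / 21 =3.24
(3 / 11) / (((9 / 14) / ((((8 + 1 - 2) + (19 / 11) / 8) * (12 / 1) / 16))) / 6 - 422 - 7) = -13335 / 20974987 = -0.00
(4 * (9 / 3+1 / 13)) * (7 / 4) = 280 / 13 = 21.54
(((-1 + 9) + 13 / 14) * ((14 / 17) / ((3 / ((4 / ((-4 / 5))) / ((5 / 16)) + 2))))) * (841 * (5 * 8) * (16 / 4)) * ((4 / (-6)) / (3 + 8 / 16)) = 134560000 / 153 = 879477.12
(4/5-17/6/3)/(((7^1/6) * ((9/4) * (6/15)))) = -26/189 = -0.14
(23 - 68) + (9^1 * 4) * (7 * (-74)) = -18693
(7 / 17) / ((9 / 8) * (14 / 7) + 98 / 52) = 364 / 3655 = 0.10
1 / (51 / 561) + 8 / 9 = 107 / 9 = 11.89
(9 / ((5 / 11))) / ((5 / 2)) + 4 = 298 / 25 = 11.92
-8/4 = -2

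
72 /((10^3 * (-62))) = -0.00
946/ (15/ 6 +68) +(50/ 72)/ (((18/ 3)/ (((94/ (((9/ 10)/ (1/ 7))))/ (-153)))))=327989659/ 24463782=13.41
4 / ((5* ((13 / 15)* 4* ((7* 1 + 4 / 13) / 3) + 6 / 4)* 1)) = 72 / 895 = 0.08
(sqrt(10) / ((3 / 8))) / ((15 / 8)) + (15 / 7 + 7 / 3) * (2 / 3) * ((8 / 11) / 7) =1504 / 4851 + 64 * sqrt(10) / 45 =4.81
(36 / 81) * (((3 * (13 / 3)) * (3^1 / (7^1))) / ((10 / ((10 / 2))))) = 26 / 21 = 1.24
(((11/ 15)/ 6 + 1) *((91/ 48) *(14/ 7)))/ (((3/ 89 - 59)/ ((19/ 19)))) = -817999/ 11335680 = -0.07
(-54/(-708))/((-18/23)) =-23/236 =-0.10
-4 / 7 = -0.57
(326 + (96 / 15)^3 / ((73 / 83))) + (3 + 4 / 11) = 62977059 / 100375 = 627.42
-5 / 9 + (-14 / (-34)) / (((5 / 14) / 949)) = 836593 / 765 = 1093.59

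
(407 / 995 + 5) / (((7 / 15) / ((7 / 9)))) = 1794 / 199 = 9.02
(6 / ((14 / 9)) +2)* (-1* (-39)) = 1599 / 7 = 228.43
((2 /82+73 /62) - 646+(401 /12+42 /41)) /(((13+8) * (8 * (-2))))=1.82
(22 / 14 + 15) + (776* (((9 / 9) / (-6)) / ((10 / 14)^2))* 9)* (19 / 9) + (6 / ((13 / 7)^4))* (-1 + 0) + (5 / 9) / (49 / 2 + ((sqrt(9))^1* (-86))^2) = -28757567243712236 / 5990777567775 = -4800.31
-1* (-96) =96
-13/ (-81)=13/ 81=0.16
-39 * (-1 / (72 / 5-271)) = -195 / 1283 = -0.15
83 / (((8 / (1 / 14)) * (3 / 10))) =415 / 168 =2.47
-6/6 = -1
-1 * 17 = -17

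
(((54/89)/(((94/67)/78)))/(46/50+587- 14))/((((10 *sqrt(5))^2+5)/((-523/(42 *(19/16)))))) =-245987820/201554387293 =-0.00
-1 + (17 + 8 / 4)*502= 9537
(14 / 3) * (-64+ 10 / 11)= -9716 / 33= -294.42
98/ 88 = 49/ 44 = 1.11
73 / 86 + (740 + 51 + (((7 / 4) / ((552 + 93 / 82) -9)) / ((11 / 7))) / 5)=83559048421 / 105523935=791.85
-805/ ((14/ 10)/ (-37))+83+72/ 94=1003862/ 47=21358.77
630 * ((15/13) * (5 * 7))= 330750/13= 25442.31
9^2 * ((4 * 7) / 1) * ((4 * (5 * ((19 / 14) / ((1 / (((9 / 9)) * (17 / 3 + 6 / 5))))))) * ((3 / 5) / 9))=140904 / 5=28180.80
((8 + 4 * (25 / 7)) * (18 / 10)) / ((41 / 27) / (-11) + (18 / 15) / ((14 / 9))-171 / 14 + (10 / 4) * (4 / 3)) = -833976 / 171467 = -4.86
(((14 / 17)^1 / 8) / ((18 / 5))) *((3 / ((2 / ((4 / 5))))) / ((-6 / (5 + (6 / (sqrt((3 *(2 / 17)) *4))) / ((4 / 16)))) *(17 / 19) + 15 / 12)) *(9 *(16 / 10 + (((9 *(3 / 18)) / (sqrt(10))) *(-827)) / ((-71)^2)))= -7607527515 *sqrt(10) / 1260675198268-23758056 *sqrt(255) / 92696705755 + 153216 *sqrt(102) / 18388555 + 24530520 / 62521087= 0.45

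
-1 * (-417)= 417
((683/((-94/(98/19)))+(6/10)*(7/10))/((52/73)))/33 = -1.58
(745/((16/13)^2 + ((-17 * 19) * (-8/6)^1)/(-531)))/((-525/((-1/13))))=1028547/6631100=0.16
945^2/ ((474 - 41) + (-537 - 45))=-893025/ 149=-5993.46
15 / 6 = 5 / 2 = 2.50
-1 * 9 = -9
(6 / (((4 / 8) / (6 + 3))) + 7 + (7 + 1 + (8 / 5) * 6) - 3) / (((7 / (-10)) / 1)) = -185.14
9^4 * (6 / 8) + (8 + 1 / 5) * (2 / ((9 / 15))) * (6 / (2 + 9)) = 217169 / 44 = 4935.66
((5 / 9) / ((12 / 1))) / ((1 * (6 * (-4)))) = -5 / 2592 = -0.00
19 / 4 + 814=3275 / 4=818.75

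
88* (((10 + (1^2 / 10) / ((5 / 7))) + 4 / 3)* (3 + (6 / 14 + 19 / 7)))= 3256132 / 525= 6202.16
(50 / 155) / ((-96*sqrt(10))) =-sqrt(10) / 2976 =-0.00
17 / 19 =0.89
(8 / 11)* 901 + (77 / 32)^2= 7446211 / 11264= 661.06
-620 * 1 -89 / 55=-34189 / 55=-621.62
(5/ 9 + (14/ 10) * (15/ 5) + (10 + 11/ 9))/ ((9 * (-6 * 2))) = -719/ 4860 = -0.15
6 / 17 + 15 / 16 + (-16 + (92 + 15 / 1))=25103 / 272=92.29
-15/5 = -3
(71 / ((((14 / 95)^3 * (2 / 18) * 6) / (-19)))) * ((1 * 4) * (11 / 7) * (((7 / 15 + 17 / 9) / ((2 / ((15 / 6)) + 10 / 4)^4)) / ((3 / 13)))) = -796896624875000 / 2329687899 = -342061.54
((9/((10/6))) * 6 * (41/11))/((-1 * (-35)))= 6642/1925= 3.45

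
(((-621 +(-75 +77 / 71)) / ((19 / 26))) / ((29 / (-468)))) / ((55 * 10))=300178476 / 10758275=27.90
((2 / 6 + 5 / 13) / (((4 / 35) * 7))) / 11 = 35 / 429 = 0.08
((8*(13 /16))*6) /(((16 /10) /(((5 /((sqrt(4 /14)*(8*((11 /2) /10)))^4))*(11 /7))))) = 4265625 /681472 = 6.26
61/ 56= 1.09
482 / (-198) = -241 / 99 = -2.43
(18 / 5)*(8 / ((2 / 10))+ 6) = 828 / 5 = 165.60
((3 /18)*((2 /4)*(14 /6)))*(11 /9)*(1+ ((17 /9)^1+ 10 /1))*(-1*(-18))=4466 /81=55.14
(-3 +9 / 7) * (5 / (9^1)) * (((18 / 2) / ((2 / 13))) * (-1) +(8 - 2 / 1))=50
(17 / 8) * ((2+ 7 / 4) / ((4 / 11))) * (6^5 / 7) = 681615 / 28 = 24343.39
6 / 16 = 3 / 8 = 0.38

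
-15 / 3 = -5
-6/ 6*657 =-657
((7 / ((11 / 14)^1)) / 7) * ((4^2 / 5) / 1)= 224 / 55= 4.07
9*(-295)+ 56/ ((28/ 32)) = -2591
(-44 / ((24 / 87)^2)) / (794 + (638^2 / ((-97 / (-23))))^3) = -8443137923 / 13128876499621648769440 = -0.00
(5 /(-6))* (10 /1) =-25 /3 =-8.33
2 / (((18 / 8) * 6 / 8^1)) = 1.19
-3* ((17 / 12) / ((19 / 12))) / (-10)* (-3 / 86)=-153 / 16340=-0.01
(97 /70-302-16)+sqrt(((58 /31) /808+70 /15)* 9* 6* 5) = -22163 /70+51* sqrt(19005170) /6262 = -281.11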